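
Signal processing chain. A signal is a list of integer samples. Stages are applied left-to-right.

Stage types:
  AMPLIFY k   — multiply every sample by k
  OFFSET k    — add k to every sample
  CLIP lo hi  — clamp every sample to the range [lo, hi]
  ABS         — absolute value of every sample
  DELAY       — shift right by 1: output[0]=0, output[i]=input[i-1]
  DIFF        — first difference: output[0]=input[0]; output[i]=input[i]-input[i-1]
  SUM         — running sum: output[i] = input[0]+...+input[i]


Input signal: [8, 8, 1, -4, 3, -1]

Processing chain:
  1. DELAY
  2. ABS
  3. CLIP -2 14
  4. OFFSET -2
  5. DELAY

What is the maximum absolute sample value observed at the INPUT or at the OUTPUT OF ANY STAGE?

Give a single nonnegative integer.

Answer: 8

Derivation:
Input: [8, 8, 1, -4, 3, -1] (max |s|=8)
Stage 1 (DELAY): [0, 8, 8, 1, -4, 3] = [0, 8, 8, 1, -4, 3] -> [0, 8, 8, 1, -4, 3] (max |s|=8)
Stage 2 (ABS): |0|=0, |8|=8, |8|=8, |1|=1, |-4|=4, |3|=3 -> [0, 8, 8, 1, 4, 3] (max |s|=8)
Stage 3 (CLIP -2 14): clip(0,-2,14)=0, clip(8,-2,14)=8, clip(8,-2,14)=8, clip(1,-2,14)=1, clip(4,-2,14)=4, clip(3,-2,14)=3 -> [0, 8, 8, 1, 4, 3] (max |s|=8)
Stage 4 (OFFSET -2): 0+-2=-2, 8+-2=6, 8+-2=6, 1+-2=-1, 4+-2=2, 3+-2=1 -> [-2, 6, 6, -1, 2, 1] (max |s|=6)
Stage 5 (DELAY): [0, -2, 6, 6, -1, 2] = [0, -2, 6, 6, -1, 2] -> [0, -2, 6, 6, -1, 2] (max |s|=6)
Overall max amplitude: 8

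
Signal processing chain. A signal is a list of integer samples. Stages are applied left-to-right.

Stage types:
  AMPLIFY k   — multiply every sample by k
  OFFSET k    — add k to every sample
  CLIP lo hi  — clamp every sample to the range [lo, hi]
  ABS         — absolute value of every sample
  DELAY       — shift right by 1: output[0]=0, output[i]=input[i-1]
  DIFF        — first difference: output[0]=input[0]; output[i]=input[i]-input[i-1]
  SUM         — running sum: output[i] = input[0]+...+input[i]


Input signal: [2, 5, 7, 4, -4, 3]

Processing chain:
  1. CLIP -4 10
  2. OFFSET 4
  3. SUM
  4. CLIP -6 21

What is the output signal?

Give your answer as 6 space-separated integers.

Answer: 6 15 21 21 21 21

Derivation:
Input: [2, 5, 7, 4, -4, 3]
Stage 1 (CLIP -4 10): clip(2,-4,10)=2, clip(5,-4,10)=5, clip(7,-4,10)=7, clip(4,-4,10)=4, clip(-4,-4,10)=-4, clip(3,-4,10)=3 -> [2, 5, 7, 4, -4, 3]
Stage 2 (OFFSET 4): 2+4=6, 5+4=9, 7+4=11, 4+4=8, -4+4=0, 3+4=7 -> [6, 9, 11, 8, 0, 7]
Stage 3 (SUM): sum[0..0]=6, sum[0..1]=15, sum[0..2]=26, sum[0..3]=34, sum[0..4]=34, sum[0..5]=41 -> [6, 15, 26, 34, 34, 41]
Stage 4 (CLIP -6 21): clip(6,-6,21)=6, clip(15,-6,21)=15, clip(26,-6,21)=21, clip(34,-6,21)=21, clip(34,-6,21)=21, clip(41,-6,21)=21 -> [6, 15, 21, 21, 21, 21]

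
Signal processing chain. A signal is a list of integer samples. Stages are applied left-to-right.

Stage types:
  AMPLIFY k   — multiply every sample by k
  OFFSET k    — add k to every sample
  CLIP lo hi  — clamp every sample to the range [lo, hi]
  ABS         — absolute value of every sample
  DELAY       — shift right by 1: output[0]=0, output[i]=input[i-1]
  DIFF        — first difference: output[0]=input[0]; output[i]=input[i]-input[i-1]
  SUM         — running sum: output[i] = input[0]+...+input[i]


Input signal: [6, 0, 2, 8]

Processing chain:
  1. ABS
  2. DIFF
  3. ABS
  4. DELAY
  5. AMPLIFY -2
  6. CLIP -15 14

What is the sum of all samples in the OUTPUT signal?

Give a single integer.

Input: [6, 0, 2, 8]
Stage 1 (ABS): |6|=6, |0|=0, |2|=2, |8|=8 -> [6, 0, 2, 8]
Stage 2 (DIFF): s[0]=6, 0-6=-6, 2-0=2, 8-2=6 -> [6, -6, 2, 6]
Stage 3 (ABS): |6|=6, |-6|=6, |2|=2, |6|=6 -> [6, 6, 2, 6]
Stage 4 (DELAY): [0, 6, 6, 2] = [0, 6, 6, 2] -> [0, 6, 6, 2]
Stage 5 (AMPLIFY -2): 0*-2=0, 6*-2=-12, 6*-2=-12, 2*-2=-4 -> [0, -12, -12, -4]
Stage 6 (CLIP -15 14): clip(0,-15,14)=0, clip(-12,-15,14)=-12, clip(-12,-15,14)=-12, clip(-4,-15,14)=-4 -> [0, -12, -12, -4]
Output sum: -28

Answer: -28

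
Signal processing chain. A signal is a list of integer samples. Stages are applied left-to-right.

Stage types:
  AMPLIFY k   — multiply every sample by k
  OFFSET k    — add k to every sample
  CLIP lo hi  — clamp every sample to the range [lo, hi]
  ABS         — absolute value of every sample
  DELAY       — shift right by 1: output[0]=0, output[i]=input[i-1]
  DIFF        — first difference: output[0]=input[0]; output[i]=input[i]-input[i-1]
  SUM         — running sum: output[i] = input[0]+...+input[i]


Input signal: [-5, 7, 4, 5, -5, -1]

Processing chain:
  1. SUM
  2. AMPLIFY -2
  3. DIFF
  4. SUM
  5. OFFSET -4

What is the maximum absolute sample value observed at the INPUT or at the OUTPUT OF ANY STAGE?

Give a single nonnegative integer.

Answer: 26

Derivation:
Input: [-5, 7, 4, 5, -5, -1] (max |s|=7)
Stage 1 (SUM): sum[0..0]=-5, sum[0..1]=2, sum[0..2]=6, sum[0..3]=11, sum[0..4]=6, sum[0..5]=5 -> [-5, 2, 6, 11, 6, 5] (max |s|=11)
Stage 2 (AMPLIFY -2): -5*-2=10, 2*-2=-4, 6*-2=-12, 11*-2=-22, 6*-2=-12, 5*-2=-10 -> [10, -4, -12, -22, -12, -10] (max |s|=22)
Stage 3 (DIFF): s[0]=10, -4-10=-14, -12--4=-8, -22--12=-10, -12--22=10, -10--12=2 -> [10, -14, -8, -10, 10, 2] (max |s|=14)
Stage 4 (SUM): sum[0..0]=10, sum[0..1]=-4, sum[0..2]=-12, sum[0..3]=-22, sum[0..4]=-12, sum[0..5]=-10 -> [10, -4, -12, -22, -12, -10] (max |s|=22)
Stage 5 (OFFSET -4): 10+-4=6, -4+-4=-8, -12+-4=-16, -22+-4=-26, -12+-4=-16, -10+-4=-14 -> [6, -8, -16, -26, -16, -14] (max |s|=26)
Overall max amplitude: 26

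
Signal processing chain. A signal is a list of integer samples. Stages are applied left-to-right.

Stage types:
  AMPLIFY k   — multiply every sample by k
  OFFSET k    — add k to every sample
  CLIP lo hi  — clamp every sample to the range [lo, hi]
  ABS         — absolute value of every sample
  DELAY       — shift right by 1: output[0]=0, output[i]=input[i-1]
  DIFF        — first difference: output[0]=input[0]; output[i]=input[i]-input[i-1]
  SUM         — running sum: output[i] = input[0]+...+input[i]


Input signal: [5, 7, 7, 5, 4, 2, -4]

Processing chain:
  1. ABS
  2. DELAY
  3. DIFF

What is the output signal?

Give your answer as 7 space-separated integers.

Answer: 0 5 2 0 -2 -1 -2

Derivation:
Input: [5, 7, 7, 5, 4, 2, -4]
Stage 1 (ABS): |5|=5, |7|=7, |7|=7, |5|=5, |4|=4, |2|=2, |-4|=4 -> [5, 7, 7, 5, 4, 2, 4]
Stage 2 (DELAY): [0, 5, 7, 7, 5, 4, 2] = [0, 5, 7, 7, 5, 4, 2] -> [0, 5, 7, 7, 5, 4, 2]
Stage 3 (DIFF): s[0]=0, 5-0=5, 7-5=2, 7-7=0, 5-7=-2, 4-5=-1, 2-4=-2 -> [0, 5, 2, 0, -2, -1, -2]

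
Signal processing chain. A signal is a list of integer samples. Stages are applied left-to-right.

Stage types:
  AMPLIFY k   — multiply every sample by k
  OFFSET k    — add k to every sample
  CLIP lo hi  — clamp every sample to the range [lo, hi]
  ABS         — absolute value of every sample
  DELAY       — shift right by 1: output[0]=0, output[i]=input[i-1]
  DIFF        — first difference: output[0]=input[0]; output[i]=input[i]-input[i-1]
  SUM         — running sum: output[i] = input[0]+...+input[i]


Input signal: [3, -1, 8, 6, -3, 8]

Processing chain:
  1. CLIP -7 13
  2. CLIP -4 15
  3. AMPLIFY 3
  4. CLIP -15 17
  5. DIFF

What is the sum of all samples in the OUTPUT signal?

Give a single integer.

Answer: 17

Derivation:
Input: [3, -1, 8, 6, -3, 8]
Stage 1 (CLIP -7 13): clip(3,-7,13)=3, clip(-1,-7,13)=-1, clip(8,-7,13)=8, clip(6,-7,13)=6, clip(-3,-7,13)=-3, clip(8,-7,13)=8 -> [3, -1, 8, 6, -3, 8]
Stage 2 (CLIP -4 15): clip(3,-4,15)=3, clip(-1,-4,15)=-1, clip(8,-4,15)=8, clip(6,-4,15)=6, clip(-3,-4,15)=-3, clip(8,-4,15)=8 -> [3, -1, 8, 6, -3, 8]
Stage 3 (AMPLIFY 3): 3*3=9, -1*3=-3, 8*3=24, 6*3=18, -3*3=-9, 8*3=24 -> [9, -3, 24, 18, -9, 24]
Stage 4 (CLIP -15 17): clip(9,-15,17)=9, clip(-3,-15,17)=-3, clip(24,-15,17)=17, clip(18,-15,17)=17, clip(-9,-15,17)=-9, clip(24,-15,17)=17 -> [9, -3, 17, 17, -9, 17]
Stage 5 (DIFF): s[0]=9, -3-9=-12, 17--3=20, 17-17=0, -9-17=-26, 17--9=26 -> [9, -12, 20, 0, -26, 26]
Output sum: 17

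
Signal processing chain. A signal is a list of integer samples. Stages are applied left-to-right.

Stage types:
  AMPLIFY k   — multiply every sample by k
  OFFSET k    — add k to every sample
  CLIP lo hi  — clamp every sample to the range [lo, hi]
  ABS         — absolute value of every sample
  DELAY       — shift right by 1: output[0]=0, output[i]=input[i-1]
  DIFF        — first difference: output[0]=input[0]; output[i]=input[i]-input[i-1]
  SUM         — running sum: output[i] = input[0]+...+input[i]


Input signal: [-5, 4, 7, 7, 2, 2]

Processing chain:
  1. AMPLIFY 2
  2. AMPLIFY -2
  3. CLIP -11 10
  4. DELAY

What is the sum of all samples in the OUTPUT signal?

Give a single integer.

Answer: -31

Derivation:
Input: [-5, 4, 7, 7, 2, 2]
Stage 1 (AMPLIFY 2): -5*2=-10, 4*2=8, 7*2=14, 7*2=14, 2*2=4, 2*2=4 -> [-10, 8, 14, 14, 4, 4]
Stage 2 (AMPLIFY -2): -10*-2=20, 8*-2=-16, 14*-2=-28, 14*-2=-28, 4*-2=-8, 4*-2=-8 -> [20, -16, -28, -28, -8, -8]
Stage 3 (CLIP -11 10): clip(20,-11,10)=10, clip(-16,-11,10)=-11, clip(-28,-11,10)=-11, clip(-28,-11,10)=-11, clip(-8,-11,10)=-8, clip(-8,-11,10)=-8 -> [10, -11, -11, -11, -8, -8]
Stage 4 (DELAY): [0, 10, -11, -11, -11, -8] = [0, 10, -11, -11, -11, -8] -> [0, 10, -11, -11, -11, -8]
Output sum: -31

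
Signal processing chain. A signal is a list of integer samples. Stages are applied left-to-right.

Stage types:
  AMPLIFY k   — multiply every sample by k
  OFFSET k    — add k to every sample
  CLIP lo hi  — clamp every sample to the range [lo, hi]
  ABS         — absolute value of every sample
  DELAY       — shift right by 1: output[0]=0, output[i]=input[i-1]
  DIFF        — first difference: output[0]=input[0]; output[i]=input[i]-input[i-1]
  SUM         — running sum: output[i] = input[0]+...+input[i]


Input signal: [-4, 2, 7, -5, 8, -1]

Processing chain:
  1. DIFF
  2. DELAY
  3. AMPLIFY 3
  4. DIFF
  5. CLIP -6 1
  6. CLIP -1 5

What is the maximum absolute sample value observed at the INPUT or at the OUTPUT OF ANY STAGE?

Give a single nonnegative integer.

Answer: 75

Derivation:
Input: [-4, 2, 7, -5, 8, -1] (max |s|=8)
Stage 1 (DIFF): s[0]=-4, 2--4=6, 7-2=5, -5-7=-12, 8--5=13, -1-8=-9 -> [-4, 6, 5, -12, 13, -9] (max |s|=13)
Stage 2 (DELAY): [0, -4, 6, 5, -12, 13] = [0, -4, 6, 5, -12, 13] -> [0, -4, 6, 5, -12, 13] (max |s|=13)
Stage 3 (AMPLIFY 3): 0*3=0, -4*3=-12, 6*3=18, 5*3=15, -12*3=-36, 13*3=39 -> [0, -12, 18, 15, -36, 39] (max |s|=39)
Stage 4 (DIFF): s[0]=0, -12-0=-12, 18--12=30, 15-18=-3, -36-15=-51, 39--36=75 -> [0, -12, 30, -3, -51, 75] (max |s|=75)
Stage 5 (CLIP -6 1): clip(0,-6,1)=0, clip(-12,-6,1)=-6, clip(30,-6,1)=1, clip(-3,-6,1)=-3, clip(-51,-6,1)=-6, clip(75,-6,1)=1 -> [0, -6, 1, -3, -6, 1] (max |s|=6)
Stage 6 (CLIP -1 5): clip(0,-1,5)=0, clip(-6,-1,5)=-1, clip(1,-1,5)=1, clip(-3,-1,5)=-1, clip(-6,-1,5)=-1, clip(1,-1,5)=1 -> [0, -1, 1, -1, -1, 1] (max |s|=1)
Overall max amplitude: 75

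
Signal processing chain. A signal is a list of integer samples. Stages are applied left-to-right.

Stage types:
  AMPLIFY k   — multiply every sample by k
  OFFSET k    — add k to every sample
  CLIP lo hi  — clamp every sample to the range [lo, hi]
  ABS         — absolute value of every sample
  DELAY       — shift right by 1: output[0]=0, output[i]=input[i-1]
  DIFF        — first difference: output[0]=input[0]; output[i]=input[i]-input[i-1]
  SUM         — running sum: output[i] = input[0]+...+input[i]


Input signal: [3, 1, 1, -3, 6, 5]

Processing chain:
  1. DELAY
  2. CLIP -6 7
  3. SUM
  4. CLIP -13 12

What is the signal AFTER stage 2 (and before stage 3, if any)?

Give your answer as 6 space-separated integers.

Answer: 0 3 1 1 -3 6

Derivation:
Input: [3, 1, 1, -3, 6, 5]
Stage 1 (DELAY): [0, 3, 1, 1, -3, 6] = [0, 3, 1, 1, -3, 6] -> [0, 3, 1, 1, -3, 6]
Stage 2 (CLIP -6 7): clip(0,-6,7)=0, clip(3,-6,7)=3, clip(1,-6,7)=1, clip(1,-6,7)=1, clip(-3,-6,7)=-3, clip(6,-6,7)=6 -> [0, 3, 1, 1, -3, 6]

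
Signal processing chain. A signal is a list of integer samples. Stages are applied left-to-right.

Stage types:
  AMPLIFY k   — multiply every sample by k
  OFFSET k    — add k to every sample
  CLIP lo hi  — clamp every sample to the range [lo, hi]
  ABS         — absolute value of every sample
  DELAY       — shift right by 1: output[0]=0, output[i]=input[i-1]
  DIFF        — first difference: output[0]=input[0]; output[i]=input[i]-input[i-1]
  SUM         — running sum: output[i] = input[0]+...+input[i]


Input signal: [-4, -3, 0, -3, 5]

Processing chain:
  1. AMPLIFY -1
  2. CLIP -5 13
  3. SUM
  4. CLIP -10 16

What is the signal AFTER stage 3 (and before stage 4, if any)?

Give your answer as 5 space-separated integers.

Answer: 4 7 7 10 5

Derivation:
Input: [-4, -3, 0, -3, 5]
Stage 1 (AMPLIFY -1): -4*-1=4, -3*-1=3, 0*-1=0, -3*-1=3, 5*-1=-5 -> [4, 3, 0, 3, -5]
Stage 2 (CLIP -5 13): clip(4,-5,13)=4, clip(3,-5,13)=3, clip(0,-5,13)=0, clip(3,-5,13)=3, clip(-5,-5,13)=-5 -> [4, 3, 0, 3, -5]
Stage 3 (SUM): sum[0..0]=4, sum[0..1]=7, sum[0..2]=7, sum[0..3]=10, sum[0..4]=5 -> [4, 7, 7, 10, 5]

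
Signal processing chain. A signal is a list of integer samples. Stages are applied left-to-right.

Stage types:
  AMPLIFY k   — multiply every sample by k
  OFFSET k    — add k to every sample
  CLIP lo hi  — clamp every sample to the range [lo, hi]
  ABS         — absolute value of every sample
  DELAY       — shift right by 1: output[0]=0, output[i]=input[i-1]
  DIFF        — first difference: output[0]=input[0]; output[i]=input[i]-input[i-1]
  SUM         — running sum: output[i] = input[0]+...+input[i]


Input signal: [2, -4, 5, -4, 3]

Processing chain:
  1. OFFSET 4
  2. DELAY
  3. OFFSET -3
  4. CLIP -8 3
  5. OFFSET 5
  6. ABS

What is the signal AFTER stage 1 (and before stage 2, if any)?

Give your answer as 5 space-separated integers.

Input: [2, -4, 5, -4, 3]
Stage 1 (OFFSET 4): 2+4=6, -4+4=0, 5+4=9, -4+4=0, 3+4=7 -> [6, 0, 9, 0, 7]

Answer: 6 0 9 0 7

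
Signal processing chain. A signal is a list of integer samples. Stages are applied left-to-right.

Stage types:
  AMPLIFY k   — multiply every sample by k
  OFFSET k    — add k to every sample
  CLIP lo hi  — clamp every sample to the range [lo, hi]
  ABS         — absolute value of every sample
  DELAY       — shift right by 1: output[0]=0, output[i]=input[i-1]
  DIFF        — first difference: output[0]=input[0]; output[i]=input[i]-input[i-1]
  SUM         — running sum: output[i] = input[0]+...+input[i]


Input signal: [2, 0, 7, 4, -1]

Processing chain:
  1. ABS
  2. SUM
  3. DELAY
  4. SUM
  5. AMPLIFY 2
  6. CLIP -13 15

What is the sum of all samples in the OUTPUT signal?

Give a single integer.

Input: [2, 0, 7, 4, -1]
Stage 1 (ABS): |2|=2, |0|=0, |7|=7, |4|=4, |-1|=1 -> [2, 0, 7, 4, 1]
Stage 2 (SUM): sum[0..0]=2, sum[0..1]=2, sum[0..2]=9, sum[0..3]=13, sum[0..4]=14 -> [2, 2, 9, 13, 14]
Stage 3 (DELAY): [0, 2, 2, 9, 13] = [0, 2, 2, 9, 13] -> [0, 2, 2, 9, 13]
Stage 4 (SUM): sum[0..0]=0, sum[0..1]=2, sum[0..2]=4, sum[0..3]=13, sum[0..4]=26 -> [0, 2, 4, 13, 26]
Stage 5 (AMPLIFY 2): 0*2=0, 2*2=4, 4*2=8, 13*2=26, 26*2=52 -> [0, 4, 8, 26, 52]
Stage 6 (CLIP -13 15): clip(0,-13,15)=0, clip(4,-13,15)=4, clip(8,-13,15)=8, clip(26,-13,15)=15, clip(52,-13,15)=15 -> [0, 4, 8, 15, 15]
Output sum: 42

Answer: 42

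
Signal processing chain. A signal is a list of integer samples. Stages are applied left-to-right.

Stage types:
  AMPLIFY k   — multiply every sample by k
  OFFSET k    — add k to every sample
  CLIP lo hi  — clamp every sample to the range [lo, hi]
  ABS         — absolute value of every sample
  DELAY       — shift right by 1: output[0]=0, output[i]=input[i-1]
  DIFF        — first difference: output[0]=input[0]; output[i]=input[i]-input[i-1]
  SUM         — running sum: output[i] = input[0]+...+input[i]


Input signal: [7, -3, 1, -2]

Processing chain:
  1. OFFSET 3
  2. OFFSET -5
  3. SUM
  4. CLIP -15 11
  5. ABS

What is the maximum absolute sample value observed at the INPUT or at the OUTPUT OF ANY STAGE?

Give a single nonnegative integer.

Answer: 10

Derivation:
Input: [7, -3, 1, -2] (max |s|=7)
Stage 1 (OFFSET 3): 7+3=10, -3+3=0, 1+3=4, -2+3=1 -> [10, 0, 4, 1] (max |s|=10)
Stage 2 (OFFSET -5): 10+-5=5, 0+-5=-5, 4+-5=-1, 1+-5=-4 -> [5, -5, -1, -4] (max |s|=5)
Stage 3 (SUM): sum[0..0]=5, sum[0..1]=0, sum[0..2]=-1, sum[0..3]=-5 -> [5, 0, -1, -5] (max |s|=5)
Stage 4 (CLIP -15 11): clip(5,-15,11)=5, clip(0,-15,11)=0, clip(-1,-15,11)=-1, clip(-5,-15,11)=-5 -> [5, 0, -1, -5] (max |s|=5)
Stage 5 (ABS): |5|=5, |0|=0, |-1|=1, |-5|=5 -> [5, 0, 1, 5] (max |s|=5)
Overall max amplitude: 10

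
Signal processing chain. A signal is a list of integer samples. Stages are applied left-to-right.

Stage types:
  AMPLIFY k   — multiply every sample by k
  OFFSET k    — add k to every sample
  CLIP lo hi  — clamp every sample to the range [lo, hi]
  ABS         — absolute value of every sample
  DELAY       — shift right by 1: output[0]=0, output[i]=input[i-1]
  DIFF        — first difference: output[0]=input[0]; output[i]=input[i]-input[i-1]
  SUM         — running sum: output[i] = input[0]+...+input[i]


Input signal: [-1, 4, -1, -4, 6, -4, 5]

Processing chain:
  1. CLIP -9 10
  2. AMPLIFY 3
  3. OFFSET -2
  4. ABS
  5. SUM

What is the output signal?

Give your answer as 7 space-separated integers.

Input: [-1, 4, -1, -4, 6, -4, 5]
Stage 1 (CLIP -9 10): clip(-1,-9,10)=-1, clip(4,-9,10)=4, clip(-1,-9,10)=-1, clip(-4,-9,10)=-4, clip(6,-9,10)=6, clip(-4,-9,10)=-4, clip(5,-9,10)=5 -> [-1, 4, -1, -4, 6, -4, 5]
Stage 2 (AMPLIFY 3): -1*3=-3, 4*3=12, -1*3=-3, -4*3=-12, 6*3=18, -4*3=-12, 5*3=15 -> [-3, 12, -3, -12, 18, -12, 15]
Stage 3 (OFFSET -2): -3+-2=-5, 12+-2=10, -3+-2=-5, -12+-2=-14, 18+-2=16, -12+-2=-14, 15+-2=13 -> [-5, 10, -5, -14, 16, -14, 13]
Stage 4 (ABS): |-5|=5, |10|=10, |-5|=5, |-14|=14, |16|=16, |-14|=14, |13|=13 -> [5, 10, 5, 14, 16, 14, 13]
Stage 5 (SUM): sum[0..0]=5, sum[0..1]=15, sum[0..2]=20, sum[0..3]=34, sum[0..4]=50, sum[0..5]=64, sum[0..6]=77 -> [5, 15, 20, 34, 50, 64, 77]

Answer: 5 15 20 34 50 64 77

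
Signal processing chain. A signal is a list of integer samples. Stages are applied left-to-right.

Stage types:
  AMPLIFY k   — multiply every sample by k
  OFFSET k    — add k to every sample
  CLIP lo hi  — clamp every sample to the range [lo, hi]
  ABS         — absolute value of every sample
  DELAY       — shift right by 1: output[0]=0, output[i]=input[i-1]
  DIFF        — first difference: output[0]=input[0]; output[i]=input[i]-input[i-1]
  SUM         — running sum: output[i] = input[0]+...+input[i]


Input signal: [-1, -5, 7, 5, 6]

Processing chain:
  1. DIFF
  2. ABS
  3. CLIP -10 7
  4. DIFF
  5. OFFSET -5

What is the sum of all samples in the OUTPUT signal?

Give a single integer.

Input: [-1, -5, 7, 5, 6]
Stage 1 (DIFF): s[0]=-1, -5--1=-4, 7--5=12, 5-7=-2, 6-5=1 -> [-1, -4, 12, -2, 1]
Stage 2 (ABS): |-1|=1, |-4|=4, |12|=12, |-2|=2, |1|=1 -> [1, 4, 12, 2, 1]
Stage 3 (CLIP -10 7): clip(1,-10,7)=1, clip(4,-10,7)=4, clip(12,-10,7)=7, clip(2,-10,7)=2, clip(1,-10,7)=1 -> [1, 4, 7, 2, 1]
Stage 4 (DIFF): s[0]=1, 4-1=3, 7-4=3, 2-7=-5, 1-2=-1 -> [1, 3, 3, -5, -1]
Stage 5 (OFFSET -5): 1+-5=-4, 3+-5=-2, 3+-5=-2, -5+-5=-10, -1+-5=-6 -> [-4, -2, -2, -10, -6]
Output sum: -24

Answer: -24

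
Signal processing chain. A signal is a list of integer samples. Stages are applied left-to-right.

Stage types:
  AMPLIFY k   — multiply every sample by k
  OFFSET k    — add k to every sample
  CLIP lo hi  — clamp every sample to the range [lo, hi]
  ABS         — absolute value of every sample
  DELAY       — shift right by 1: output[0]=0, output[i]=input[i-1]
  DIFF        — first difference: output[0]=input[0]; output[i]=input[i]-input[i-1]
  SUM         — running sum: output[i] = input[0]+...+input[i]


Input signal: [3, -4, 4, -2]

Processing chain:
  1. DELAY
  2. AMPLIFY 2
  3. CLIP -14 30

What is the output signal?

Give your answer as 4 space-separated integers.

Input: [3, -4, 4, -2]
Stage 1 (DELAY): [0, 3, -4, 4] = [0, 3, -4, 4] -> [0, 3, -4, 4]
Stage 2 (AMPLIFY 2): 0*2=0, 3*2=6, -4*2=-8, 4*2=8 -> [0, 6, -8, 8]
Stage 3 (CLIP -14 30): clip(0,-14,30)=0, clip(6,-14,30)=6, clip(-8,-14,30)=-8, clip(8,-14,30)=8 -> [0, 6, -8, 8]

Answer: 0 6 -8 8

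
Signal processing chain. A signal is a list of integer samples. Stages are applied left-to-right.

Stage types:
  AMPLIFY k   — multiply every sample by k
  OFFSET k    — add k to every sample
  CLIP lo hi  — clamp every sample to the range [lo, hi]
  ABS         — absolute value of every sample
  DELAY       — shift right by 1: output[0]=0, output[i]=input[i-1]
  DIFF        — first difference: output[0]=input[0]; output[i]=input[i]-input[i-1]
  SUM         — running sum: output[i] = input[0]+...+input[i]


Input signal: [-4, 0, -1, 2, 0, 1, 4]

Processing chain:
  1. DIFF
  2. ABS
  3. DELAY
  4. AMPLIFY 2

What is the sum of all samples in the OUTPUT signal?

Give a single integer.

Answer: 30

Derivation:
Input: [-4, 0, -1, 2, 0, 1, 4]
Stage 1 (DIFF): s[0]=-4, 0--4=4, -1-0=-1, 2--1=3, 0-2=-2, 1-0=1, 4-1=3 -> [-4, 4, -1, 3, -2, 1, 3]
Stage 2 (ABS): |-4|=4, |4|=4, |-1|=1, |3|=3, |-2|=2, |1|=1, |3|=3 -> [4, 4, 1, 3, 2, 1, 3]
Stage 3 (DELAY): [0, 4, 4, 1, 3, 2, 1] = [0, 4, 4, 1, 3, 2, 1] -> [0, 4, 4, 1, 3, 2, 1]
Stage 4 (AMPLIFY 2): 0*2=0, 4*2=8, 4*2=8, 1*2=2, 3*2=6, 2*2=4, 1*2=2 -> [0, 8, 8, 2, 6, 4, 2]
Output sum: 30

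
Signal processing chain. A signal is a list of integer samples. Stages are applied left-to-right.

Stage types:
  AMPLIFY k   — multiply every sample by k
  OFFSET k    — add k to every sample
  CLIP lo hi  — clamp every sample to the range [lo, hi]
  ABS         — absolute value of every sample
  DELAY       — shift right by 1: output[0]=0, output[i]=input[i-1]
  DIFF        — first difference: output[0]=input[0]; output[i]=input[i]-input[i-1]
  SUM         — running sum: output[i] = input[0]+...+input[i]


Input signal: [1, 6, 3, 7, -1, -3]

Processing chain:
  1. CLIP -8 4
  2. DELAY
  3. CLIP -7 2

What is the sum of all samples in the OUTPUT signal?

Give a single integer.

Answer: 6

Derivation:
Input: [1, 6, 3, 7, -1, -3]
Stage 1 (CLIP -8 4): clip(1,-8,4)=1, clip(6,-8,4)=4, clip(3,-8,4)=3, clip(7,-8,4)=4, clip(-1,-8,4)=-1, clip(-3,-8,4)=-3 -> [1, 4, 3, 4, -1, -3]
Stage 2 (DELAY): [0, 1, 4, 3, 4, -1] = [0, 1, 4, 3, 4, -1] -> [0, 1, 4, 3, 4, -1]
Stage 3 (CLIP -7 2): clip(0,-7,2)=0, clip(1,-7,2)=1, clip(4,-7,2)=2, clip(3,-7,2)=2, clip(4,-7,2)=2, clip(-1,-7,2)=-1 -> [0, 1, 2, 2, 2, -1]
Output sum: 6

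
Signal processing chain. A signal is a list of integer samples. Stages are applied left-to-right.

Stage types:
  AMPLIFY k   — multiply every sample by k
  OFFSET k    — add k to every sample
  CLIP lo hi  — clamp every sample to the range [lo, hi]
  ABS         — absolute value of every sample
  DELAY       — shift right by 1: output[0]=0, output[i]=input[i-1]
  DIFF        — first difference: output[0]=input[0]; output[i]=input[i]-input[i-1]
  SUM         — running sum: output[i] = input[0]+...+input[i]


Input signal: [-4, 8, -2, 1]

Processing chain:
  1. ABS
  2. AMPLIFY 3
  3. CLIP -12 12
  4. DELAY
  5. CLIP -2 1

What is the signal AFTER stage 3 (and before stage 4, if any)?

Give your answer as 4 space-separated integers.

Answer: 12 12 6 3

Derivation:
Input: [-4, 8, -2, 1]
Stage 1 (ABS): |-4|=4, |8|=8, |-2|=2, |1|=1 -> [4, 8, 2, 1]
Stage 2 (AMPLIFY 3): 4*3=12, 8*3=24, 2*3=6, 1*3=3 -> [12, 24, 6, 3]
Stage 3 (CLIP -12 12): clip(12,-12,12)=12, clip(24,-12,12)=12, clip(6,-12,12)=6, clip(3,-12,12)=3 -> [12, 12, 6, 3]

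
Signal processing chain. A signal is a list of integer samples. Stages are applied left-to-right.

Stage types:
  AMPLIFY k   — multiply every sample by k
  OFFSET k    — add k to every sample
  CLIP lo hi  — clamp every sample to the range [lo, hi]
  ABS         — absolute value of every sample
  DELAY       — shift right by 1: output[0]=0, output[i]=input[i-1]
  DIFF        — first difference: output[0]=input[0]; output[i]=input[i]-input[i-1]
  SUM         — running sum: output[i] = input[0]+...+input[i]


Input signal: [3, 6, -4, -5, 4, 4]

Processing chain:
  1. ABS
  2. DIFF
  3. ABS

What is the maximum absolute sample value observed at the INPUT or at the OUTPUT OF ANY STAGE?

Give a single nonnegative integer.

Input: [3, 6, -4, -5, 4, 4] (max |s|=6)
Stage 1 (ABS): |3|=3, |6|=6, |-4|=4, |-5|=5, |4|=4, |4|=4 -> [3, 6, 4, 5, 4, 4] (max |s|=6)
Stage 2 (DIFF): s[0]=3, 6-3=3, 4-6=-2, 5-4=1, 4-5=-1, 4-4=0 -> [3, 3, -2, 1, -1, 0] (max |s|=3)
Stage 3 (ABS): |3|=3, |3|=3, |-2|=2, |1|=1, |-1|=1, |0|=0 -> [3, 3, 2, 1, 1, 0] (max |s|=3)
Overall max amplitude: 6

Answer: 6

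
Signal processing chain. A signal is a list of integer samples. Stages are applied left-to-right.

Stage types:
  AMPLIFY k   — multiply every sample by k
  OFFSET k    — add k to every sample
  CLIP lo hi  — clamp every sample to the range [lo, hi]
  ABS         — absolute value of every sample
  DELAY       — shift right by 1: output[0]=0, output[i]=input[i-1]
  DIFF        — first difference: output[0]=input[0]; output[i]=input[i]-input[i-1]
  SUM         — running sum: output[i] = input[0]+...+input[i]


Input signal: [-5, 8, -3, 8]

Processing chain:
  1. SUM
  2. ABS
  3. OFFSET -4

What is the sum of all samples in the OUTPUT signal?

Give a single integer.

Input: [-5, 8, -3, 8]
Stage 1 (SUM): sum[0..0]=-5, sum[0..1]=3, sum[0..2]=0, sum[0..3]=8 -> [-5, 3, 0, 8]
Stage 2 (ABS): |-5|=5, |3|=3, |0|=0, |8|=8 -> [5, 3, 0, 8]
Stage 3 (OFFSET -4): 5+-4=1, 3+-4=-1, 0+-4=-4, 8+-4=4 -> [1, -1, -4, 4]
Output sum: 0

Answer: 0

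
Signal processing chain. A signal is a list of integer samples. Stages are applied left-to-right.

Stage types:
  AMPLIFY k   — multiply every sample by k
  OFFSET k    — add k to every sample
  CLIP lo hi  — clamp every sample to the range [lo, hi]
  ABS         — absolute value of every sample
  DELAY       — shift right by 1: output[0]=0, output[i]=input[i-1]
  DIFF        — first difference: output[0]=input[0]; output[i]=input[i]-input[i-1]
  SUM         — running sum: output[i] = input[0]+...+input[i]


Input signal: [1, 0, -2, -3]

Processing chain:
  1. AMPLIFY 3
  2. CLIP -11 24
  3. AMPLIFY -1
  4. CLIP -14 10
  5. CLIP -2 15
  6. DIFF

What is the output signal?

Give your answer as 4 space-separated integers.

Input: [1, 0, -2, -3]
Stage 1 (AMPLIFY 3): 1*3=3, 0*3=0, -2*3=-6, -3*3=-9 -> [3, 0, -6, -9]
Stage 2 (CLIP -11 24): clip(3,-11,24)=3, clip(0,-11,24)=0, clip(-6,-11,24)=-6, clip(-9,-11,24)=-9 -> [3, 0, -6, -9]
Stage 3 (AMPLIFY -1): 3*-1=-3, 0*-1=0, -6*-1=6, -9*-1=9 -> [-3, 0, 6, 9]
Stage 4 (CLIP -14 10): clip(-3,-14,10)=-3, clip(0,-14,10)=0, clip(6,-14,10)=6, clip(9,-14,10)=9 -> [-3, 0, 6, 9]
Stage 5 (CLIP -2 15): clip(-3,-2,15)=-2, clip(0,-2,15)=0, clip(6,-2,15)=6, clip(9,-2,15)=9 -> [-2, 0, 6, 9]
Stage 6 (DIFF): s[0]=-2, 0--2=2, 6-0=6, 9-6=3 -> [-2, 2, 6, 3]

Answer: -2 2 6 3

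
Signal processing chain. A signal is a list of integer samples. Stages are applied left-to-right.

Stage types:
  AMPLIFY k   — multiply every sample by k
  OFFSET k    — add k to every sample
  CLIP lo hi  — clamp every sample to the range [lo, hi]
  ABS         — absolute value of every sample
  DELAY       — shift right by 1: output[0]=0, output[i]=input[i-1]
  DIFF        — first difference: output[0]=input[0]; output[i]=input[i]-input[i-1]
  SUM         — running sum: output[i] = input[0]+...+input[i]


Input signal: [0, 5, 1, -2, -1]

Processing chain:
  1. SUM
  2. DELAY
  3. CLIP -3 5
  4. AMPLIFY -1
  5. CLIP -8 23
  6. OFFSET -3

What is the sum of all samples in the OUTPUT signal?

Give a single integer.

Answer: -29

Derivation:
Input: [0, 5, 1, -2, -1]
Stage 1 (SUM): sum[0..0]=0, sum[0..1]=5, sum[0..2]=6, sum[0..3]=4, sum[0..4]=3 -> [0, 5, 6, 4, 3]
Stage 2 (DELAY): [0, 0, 5, 6, 4] = [0, 0, 5, 6, 4] -> [0, 0, 5, 6, 4]
Stage 3 (CLIP -3 5): clip(0,-3,5)=0, clip(0,-3,5)=0, clip(5,-3,5)=5, clip(6,-3,5)=5, clip(4,-3,5)=4 -> [0, 0, 5, 5, 4]
Stage 4 (AMPLIFY -1): 0*-1=0, 0*-1=0, 5*-1=-5, 5*-1=-5, 4*-1=-4 -> [0, 0, -5, -5, -4]
Stage 5 (CLIP -8 23): clip(0,-8,23)=0, clip(0,-8,23)=0, clip(-5,-8,23)=-5, clip(-5,-8,23)=-5, clip(-4,-8,23)=-4 -> [0, 0, -5, -5, -4]
Stage 6 (OFFSET -3): 0+-3=-3, 0+-3=-3, -5+-3=-8, -5+-3=-8, -4+-3=-7 -> [-3, -3, -8, -8, -7]
Output sum: -29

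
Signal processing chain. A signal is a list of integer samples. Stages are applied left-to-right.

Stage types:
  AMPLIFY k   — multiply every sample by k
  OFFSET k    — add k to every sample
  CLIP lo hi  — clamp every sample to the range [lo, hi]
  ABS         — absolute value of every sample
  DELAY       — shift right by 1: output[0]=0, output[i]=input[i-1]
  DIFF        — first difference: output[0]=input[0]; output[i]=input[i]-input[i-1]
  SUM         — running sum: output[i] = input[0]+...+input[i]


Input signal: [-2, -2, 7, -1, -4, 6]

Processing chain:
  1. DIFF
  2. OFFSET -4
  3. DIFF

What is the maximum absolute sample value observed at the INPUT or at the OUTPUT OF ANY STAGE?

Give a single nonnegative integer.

Answer: 17

Derivation:
Input: [-2, -2, 7, -1, -4, 6] (max |s|=7)
Stage 1 (DIFF): s[0]=-2, -2--2=0, 7--2=9, -1-7=-8, -4--1=-3, 6--4=10 -> [-2, 0, 9, -8, -3, 10] (max |s|=10)
Stage 2 (OFFSET -4): -2+-4=-6, 0+-4=-4, 9+-4=5, -8+-4=-12, -3+-4=-7, 10+-4=6 -> [-6, -4, 5, -12, -7, 6] (max |s|=12)
Stage 3 (DIFF): s[0]=-6, -4--6=2, 5--4=9, -12-5=-17, -7--12=5, 6--7=13 -> [-6, 2, 9, -17, 5, 13] (max |s|=17)
Overall max amplitude: 17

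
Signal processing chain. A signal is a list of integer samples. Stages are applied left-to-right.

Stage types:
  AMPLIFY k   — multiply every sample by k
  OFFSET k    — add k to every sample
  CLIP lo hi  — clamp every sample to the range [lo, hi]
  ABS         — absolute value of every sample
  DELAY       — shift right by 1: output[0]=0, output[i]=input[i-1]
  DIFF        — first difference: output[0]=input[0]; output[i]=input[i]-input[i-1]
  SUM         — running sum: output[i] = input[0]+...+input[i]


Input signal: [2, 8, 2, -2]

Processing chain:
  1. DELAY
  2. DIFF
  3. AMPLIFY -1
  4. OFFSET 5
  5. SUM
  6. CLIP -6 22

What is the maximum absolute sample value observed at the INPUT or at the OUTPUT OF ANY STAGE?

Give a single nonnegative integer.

Answer: 18

Derivation:
Input: [2, 8, 2, -2] (max |s|=8)
Stage 1 (DELAY): [0, 2, 8, 2] = [0, 2, 8, 2] -> [0, 2, 8, 2] (max |s|=8)
Stage 2 (DIFF): s[0]=0, 2-0=2, 8-2=6, 2-8=-6 -> [0, 2, 6, -6] (max |s|=6)
Stage 3 (AMPLIFY -1): 0*-1=0, 2*-1=-2, 6*-1=-6, -6*-1=6 -> [0, -2, -6, 6] (max |s|=6)
Stage 4 (OFFSET 5): 0+5=5, -2+5=3, -6+5=-1, 6+5=11 -> [5, 3, -1, 11] (max |s|=11)
Stage 5 (SUM): sum[0..0]=5, sum[0..1]=8, sum[0..2]=7, sum[0..3]=18 -> [5, 8, 7, 18] (max |s|=18)
Stage 6 (CLIP -6 22): clip(5,-6,22)=5, clip(8,-6,22)=8, clip(7,-6,22)=7, clip(18,-6,22)=18 -> [5, 8, 7, 18] (max |s|=18)
Overall max amplitude: 18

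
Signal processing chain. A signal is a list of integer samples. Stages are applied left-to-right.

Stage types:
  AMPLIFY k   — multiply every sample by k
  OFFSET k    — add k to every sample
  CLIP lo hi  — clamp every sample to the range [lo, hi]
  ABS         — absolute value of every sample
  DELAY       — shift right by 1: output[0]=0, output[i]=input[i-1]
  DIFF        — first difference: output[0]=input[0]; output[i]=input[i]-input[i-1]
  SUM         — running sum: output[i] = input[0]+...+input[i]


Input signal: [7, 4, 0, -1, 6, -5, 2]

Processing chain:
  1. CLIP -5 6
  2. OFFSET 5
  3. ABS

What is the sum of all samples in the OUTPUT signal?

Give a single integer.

Input: [7, 4, 0, -1, 6, -5, 2]
Stage 1 (CLIP -5 6): clip(7,-5,6)=6, clip(4,-5,6)=4, clip(0,-5,6)=0, clip(-1,-5,6)=-1, clip(6,-5,6)=6, clip(-5,-5,6)=-5, clip(2,-5,6)=2 -> [6, 4, 0, -1, 6, -5, 2]
Stage 2 (OFFSET 5): 6+5=11, 4+5=9, 0+5=5, -1+5=4, 6+5=11, -5+5=0, 2+5=7 -> [11, 9, 5, 4, 11, 0, 7]
Stage 3 (ABS): |11|=11, |9|=9, |5|=5, |4|=4, |11|=11, |0|=0, |7|=7 -> [11, 9, 5, 4, 11, 0, 7]
Output sum: 47

Answer: 47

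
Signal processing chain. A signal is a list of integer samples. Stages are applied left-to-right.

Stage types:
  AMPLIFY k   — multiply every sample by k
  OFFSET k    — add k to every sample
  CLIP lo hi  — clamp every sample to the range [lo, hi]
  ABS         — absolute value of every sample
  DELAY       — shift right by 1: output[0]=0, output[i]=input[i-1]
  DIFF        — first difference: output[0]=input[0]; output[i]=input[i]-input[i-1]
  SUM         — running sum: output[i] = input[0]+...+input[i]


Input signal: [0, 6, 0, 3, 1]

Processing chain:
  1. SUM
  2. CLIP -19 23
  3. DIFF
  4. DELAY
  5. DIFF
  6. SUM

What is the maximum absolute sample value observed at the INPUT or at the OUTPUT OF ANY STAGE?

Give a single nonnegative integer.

Answer: 10

Derivation:
Input: [0, 6, 0, 3, 1] (max |s|=6)
Stage 1 (SUM): sum[0..0]=0, sum[0..1]=6, sum[0..2]=6, sum[0..3]=9, sum[0..4]=10 -> [0, 6, 6, 9, 10] (max |s|=10)
Stage 2 (CLIP -19 23): clip(0,-19,23)=0, clip(6,-19,23)=6, clip(6,-19,23)=6, clip(9,-19,23)=9, clip(10,-19,23)=10 -> [0, 6, 6, 9, 10] (max |s|=10)
Stage 3 (DIFF): s[0]=0, 6-0=6, 6-6=0, 9-6=3, 10-9=1 -> [0, 6, 0, 3, 1] (max |s|=6)
Stage 4 (DELAY): [0, 0, 6, 0, 3] = [0, 0, 6, 0, 3] -> [0, 0, 6, 0, 3] (max |s|=6)
Stage 5 (DIFF): s[0]=0, 0-0=0, 6-0=6, 0-6=-6, 3-0=3 -> [0, 0, 6, -6, 3] (max |s|=6)
Stage 6 (SUM): sum[0..0]=0, sum[0..1]=0, sum[0..2]=6, sum[0..3]=0, sum[0..4]=3 -> [0, 0, 6, 0, 3] (max |s|=6)
Overall max amplitude: 10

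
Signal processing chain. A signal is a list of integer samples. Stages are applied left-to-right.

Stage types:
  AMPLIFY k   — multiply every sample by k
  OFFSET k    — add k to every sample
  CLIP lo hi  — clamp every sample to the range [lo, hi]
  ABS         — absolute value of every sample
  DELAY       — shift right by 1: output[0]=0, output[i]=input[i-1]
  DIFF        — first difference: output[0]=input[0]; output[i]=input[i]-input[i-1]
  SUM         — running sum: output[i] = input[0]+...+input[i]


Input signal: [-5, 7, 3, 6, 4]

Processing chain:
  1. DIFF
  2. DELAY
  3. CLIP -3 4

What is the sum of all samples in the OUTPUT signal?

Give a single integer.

Answer: 1

Derivation:
Input: [-5, 7, 3, 6, 4]
Stage 1 (DIFF): s[0]=-5, 7--5=12, 3-7=-4, 6-3=3, 4-6=-2 -> [-5, 12, -4, 3, -2]
Stage 2 (DELAY): [0, -5, 12, -4, 3] = [0, -5, 12, -4, 3] -> [0, -5, 12, -4, 3]
Stage 3 (CLIP -3 4): clip(0,-3,4)=0, clip(-5,-3,4)=-3, clip(12,-3,4)=4, clip(-4,-3,4)=-3, clip(3,-3,4)=3 -> [0, -3, 4, -3, 3]
Output sum: 1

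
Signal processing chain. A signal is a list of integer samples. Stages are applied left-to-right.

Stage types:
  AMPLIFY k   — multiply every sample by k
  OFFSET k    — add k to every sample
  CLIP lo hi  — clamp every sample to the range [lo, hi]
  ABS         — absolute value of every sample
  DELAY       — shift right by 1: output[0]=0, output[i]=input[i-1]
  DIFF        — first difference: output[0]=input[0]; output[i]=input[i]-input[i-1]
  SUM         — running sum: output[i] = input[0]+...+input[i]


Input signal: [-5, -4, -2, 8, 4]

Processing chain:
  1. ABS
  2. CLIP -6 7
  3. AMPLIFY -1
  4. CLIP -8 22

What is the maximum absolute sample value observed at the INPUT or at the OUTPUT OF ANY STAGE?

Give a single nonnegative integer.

Answer: 8

Derivation:
Input: [-5, -4, -2, 8, 4] (max |s|=8)
Stage 1 (ABS): |-5|=5, |-4|=4, |-2|=2, |8|=8, |4|=4 -> [5, 4, 2, 8, 4] (max |s|=8)
Stage 2 (CLIP -6 7): clip(5,-6,7)=5, clip(4,-6,7)=4, clip(2,-6,7)=2, clip(8,-6,7)=7, clip(4,-6,7)=4 -> [5, 4, 2, 7, 4] (max |s|=7)
Stage 3 (AMPLIFY -1): 5*-1=-5, 4*-1=-4, 2*-1=-2, 7*-1=-7, 4*-1=-4 -> [-5, -4, -2, -7, -4] (max |s|=7)
Stage 4 (CLIP -8 22): clip(-5,-8,22)=-5, clip(-4,-8,22)=-4, clip(-2,-8,22)=-2, clip(-7,-8,22)=-7, clip(-4,-8,22)=-4 -> [-5, -4, -2, -7, -4] (max |s|=7)
Overall max amplitude: 8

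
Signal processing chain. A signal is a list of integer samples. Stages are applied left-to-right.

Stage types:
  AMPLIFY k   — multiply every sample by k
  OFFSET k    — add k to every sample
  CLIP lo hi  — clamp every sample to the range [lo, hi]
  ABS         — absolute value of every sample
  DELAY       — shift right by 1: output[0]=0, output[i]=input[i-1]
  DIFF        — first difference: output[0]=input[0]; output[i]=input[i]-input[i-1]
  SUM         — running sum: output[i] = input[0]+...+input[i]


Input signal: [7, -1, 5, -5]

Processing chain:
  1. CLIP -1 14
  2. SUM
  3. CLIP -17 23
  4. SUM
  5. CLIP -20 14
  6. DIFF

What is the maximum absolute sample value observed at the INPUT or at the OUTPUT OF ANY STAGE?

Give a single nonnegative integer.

Answer: 34

Derivation:
Input: [7, -1, 5, -5] (max |s|=7)
Stage 1 (CLIP -1 14): clip(7,-1,14)=7, clip(-1,-1,14)=-1, clip(5,-1,14)=5, clip(-5,-1,14)=-1 -> [7, -1, 5, -1] (max |s|=7)
Stage 2 (SUM): sum[0..0]=7, sum[0..1]=6, sum[0..2]=11, sum[0..3]=10 -> [7, 6, 11, 10] (max |s|=11)
Stage 3 (CLIP -17 23): clip(7,-17,23)=7, clip(6,-17,23)=6, clip(11,-17,23)=11, clip(10,-17,23)=10 -> [7, 6, 11, 10] (max |s|=11)
Stage 4 (SUM): sum[0..0]=7, sum[0..1]=13, sum[0..2]=24, sum[0..3]=34 -> [7, 13, 24, 34] (max |s|=34)
Stage 5 (CLIP -20 14): clip(7,-20,14)=7, clip(13,-20,14)=13, clip(24,-20,14)=14, clip(34,-20,14)=14 -> [7, 13, 14, 14] (max |s|=14)
Stage 6 (DIFF): s[0]=7, 13-7=6, 14-13=1, 14-14=0 -> [7, 6, 1, 0] (max |s|=7)
Overall max amplitude: 34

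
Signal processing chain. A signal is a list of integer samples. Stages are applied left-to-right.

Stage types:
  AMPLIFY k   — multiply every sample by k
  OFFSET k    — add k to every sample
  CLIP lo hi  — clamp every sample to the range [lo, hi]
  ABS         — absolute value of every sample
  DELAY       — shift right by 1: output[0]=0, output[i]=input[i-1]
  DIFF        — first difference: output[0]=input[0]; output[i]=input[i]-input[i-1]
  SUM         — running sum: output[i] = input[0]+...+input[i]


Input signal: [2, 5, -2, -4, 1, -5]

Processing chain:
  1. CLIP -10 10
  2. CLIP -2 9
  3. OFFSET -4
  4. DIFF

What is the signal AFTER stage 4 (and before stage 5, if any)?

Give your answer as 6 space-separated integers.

Input: [2, 5, -2, -4, 1, -5]
Stage 1 (CLIP -10 10): clip(2,-10,10)=2, clip(5,-10,10)=5, clip(-2,-10,10)=-2, clip(-4,-10,10)=-4, clip(1,-10,10)=1, clip(-5,-10,10)=-5 -> [2, 5, -2, -4, 1, -5]
Stage 2 (CLIP -2 9): clip(2,-2,9)=2, clip(5,-2,9)=5, clip(-2,-2,9)=-2, clip(-4,-2,9)=-2, clip(1,-2,9)=1, clip(-5,-2,9)=-2 -> [2, 5, -2, -2, 1, -2]
Stage 3 (OFFSET -4): 2+-4=-2, 5+-4=1, -2+-4=-6, -2+-4=-6, 1+-4=-3, -2+-4=-6 -> [-2, 1, -6, -6, -3, -6]
Stage 4 (DIFF): s[0]=-2, 1--2=3, -6-1=-7, -6--6=0, -3--6=3, -6--3=-3 -> [-2, 3, -7, 0, 3, -3]

Answer: -2 3 -7 0 3 -3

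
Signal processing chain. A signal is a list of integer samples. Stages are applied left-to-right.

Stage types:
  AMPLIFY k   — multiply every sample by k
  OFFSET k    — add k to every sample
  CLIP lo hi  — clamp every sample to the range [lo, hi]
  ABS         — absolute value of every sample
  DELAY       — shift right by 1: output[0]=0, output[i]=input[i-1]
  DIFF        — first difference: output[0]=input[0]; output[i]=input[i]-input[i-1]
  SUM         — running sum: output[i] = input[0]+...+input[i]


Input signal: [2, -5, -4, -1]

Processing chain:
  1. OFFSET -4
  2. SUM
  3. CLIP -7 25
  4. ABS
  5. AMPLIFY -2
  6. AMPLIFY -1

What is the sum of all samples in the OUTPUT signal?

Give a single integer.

Answer: 46

Derivation:
Input: [2, -5, -4, -1]
Stage 1 (OFFSET -4): 2+-4=-2, -5+-4=-9, -4+-4=-8, -1+-4=-5 -> [-2, -9, -8, -5]
Stage 2 (SUM): sum[0..0]=-2, sum[0..1]=-11, sum[0..2]=-19, sum[0..3]=-24 -> [-2, -11, -19, -24]
Stage 3 (CLIP -7 25): clip(-2,-7,25)=-2, clip(-11,-7,25)=-7, clip(-19,-7,25)=-7, clip(-24,-7,25)=-7 -> [-2, -7, -7, -7]
Stage 4 (ABS): |-2|=2, |-7|=7, |-7|=7, |-7|=7 -> [2, 7, 7, 7]
Stage 5 (AMPLIFY -2): 2*-2=-4, 7*-2=-14, 7*-2=-14, 7*-2=-14 -> [-4, -14, -14, -14]
Stage 6 (AMPLIFY -1): -4*-1=4, -14*-1=14, -14*-1=14, -14*-1=14 -> [4, 14, 14, 14]
Output sum: 46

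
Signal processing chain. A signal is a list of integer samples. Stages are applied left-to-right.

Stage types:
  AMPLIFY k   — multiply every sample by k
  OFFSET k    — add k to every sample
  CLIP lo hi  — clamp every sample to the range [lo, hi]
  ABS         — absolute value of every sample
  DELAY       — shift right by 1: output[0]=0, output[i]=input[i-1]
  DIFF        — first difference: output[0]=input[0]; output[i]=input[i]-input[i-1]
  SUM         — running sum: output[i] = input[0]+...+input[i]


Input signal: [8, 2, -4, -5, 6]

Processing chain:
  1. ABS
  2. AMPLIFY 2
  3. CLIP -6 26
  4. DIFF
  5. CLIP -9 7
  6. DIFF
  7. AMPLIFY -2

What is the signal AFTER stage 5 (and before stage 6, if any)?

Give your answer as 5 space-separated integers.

Input: [8, 2, -4, -5, 6]
Stage 1 (ABS): |8|=8, |2|=2, |-4|=4, |-5|=5, |6|=6 -> [8, 2, 4, 5, 6]
Stage 2 (AMPLIFY 2): 8*2=16, 2*2=4, 4*2=8, 5*2=10, 6*2=12 -> [16, 4, 8, 10, 12]
Stage 3 (CLIP -6 26): clip(16,-6,26)=16, clip(4,-6,26)=4, clip(8,-6,26)=8, clip(10,-6,26)=10, clip(12,-6,26)=12 -> [16, 4, 8, 10, 12]
Stage 4 (DIFF): s[0]=16, 4-16=-12, 8-4=4, 10-8=2, 12-10=2 -> [16, -12, 4, 2, 2]
Stage 5 (CLIP -9 7): clip(16,-9,7)=7, clip(-12,-9,7)=-9, clip(4,-9,7)=4, clip(2,-9,7)=2, clip(2,-9,7)=2 -> [7, -9, 4, 2, 2]

Answer: 7 -9 4 2 2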